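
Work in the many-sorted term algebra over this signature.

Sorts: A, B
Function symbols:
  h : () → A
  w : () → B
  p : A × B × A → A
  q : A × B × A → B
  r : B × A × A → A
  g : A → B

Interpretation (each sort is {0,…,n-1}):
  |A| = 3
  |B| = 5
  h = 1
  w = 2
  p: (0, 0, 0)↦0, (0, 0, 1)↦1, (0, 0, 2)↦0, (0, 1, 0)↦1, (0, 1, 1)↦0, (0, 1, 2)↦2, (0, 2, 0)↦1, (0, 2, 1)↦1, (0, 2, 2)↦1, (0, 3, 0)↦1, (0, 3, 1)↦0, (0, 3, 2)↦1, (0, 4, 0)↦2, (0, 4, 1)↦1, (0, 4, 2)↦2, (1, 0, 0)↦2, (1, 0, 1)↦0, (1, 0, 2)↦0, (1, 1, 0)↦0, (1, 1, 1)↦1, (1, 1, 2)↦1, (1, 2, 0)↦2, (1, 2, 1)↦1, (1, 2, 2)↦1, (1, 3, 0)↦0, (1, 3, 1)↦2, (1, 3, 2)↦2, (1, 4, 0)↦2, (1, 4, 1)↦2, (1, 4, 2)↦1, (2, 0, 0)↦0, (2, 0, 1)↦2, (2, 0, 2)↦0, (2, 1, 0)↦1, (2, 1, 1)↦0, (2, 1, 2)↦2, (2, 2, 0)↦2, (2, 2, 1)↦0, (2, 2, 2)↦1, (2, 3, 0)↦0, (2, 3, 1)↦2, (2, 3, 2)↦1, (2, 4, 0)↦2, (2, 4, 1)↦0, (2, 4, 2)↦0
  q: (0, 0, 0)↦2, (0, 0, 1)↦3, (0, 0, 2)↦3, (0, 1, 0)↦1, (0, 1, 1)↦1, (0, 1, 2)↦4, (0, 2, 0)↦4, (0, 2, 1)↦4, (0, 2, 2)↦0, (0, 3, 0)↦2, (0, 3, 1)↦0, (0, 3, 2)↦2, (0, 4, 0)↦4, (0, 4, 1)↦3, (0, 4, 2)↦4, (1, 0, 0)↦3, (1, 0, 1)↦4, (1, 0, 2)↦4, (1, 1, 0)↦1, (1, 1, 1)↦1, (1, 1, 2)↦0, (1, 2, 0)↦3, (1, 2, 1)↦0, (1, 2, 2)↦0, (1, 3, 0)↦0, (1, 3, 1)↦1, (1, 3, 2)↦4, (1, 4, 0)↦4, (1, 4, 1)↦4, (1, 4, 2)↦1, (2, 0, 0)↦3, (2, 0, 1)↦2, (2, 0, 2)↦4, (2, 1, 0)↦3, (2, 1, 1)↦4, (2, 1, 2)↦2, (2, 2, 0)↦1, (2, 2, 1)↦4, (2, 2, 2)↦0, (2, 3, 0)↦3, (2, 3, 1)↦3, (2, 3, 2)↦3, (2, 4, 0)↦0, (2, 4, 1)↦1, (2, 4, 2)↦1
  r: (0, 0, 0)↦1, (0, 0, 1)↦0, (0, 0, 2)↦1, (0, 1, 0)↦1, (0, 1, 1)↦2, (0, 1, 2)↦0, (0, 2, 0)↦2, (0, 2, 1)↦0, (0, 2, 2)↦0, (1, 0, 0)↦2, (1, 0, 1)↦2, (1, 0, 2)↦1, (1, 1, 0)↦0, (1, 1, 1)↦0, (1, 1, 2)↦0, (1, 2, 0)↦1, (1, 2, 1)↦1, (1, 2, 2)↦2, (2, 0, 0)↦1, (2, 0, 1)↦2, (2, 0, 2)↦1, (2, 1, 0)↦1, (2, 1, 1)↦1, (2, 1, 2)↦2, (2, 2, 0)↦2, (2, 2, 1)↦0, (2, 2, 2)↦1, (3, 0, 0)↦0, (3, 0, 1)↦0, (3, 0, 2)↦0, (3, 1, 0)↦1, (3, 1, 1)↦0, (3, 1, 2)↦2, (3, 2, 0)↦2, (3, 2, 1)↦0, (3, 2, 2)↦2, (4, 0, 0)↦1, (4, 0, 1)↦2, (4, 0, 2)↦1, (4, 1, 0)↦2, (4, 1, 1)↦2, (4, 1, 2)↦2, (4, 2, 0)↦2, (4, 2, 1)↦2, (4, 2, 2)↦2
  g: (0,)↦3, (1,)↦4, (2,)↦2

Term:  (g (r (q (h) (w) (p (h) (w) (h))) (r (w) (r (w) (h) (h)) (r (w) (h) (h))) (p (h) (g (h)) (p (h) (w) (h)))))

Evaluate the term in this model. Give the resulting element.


  h = 1
  w = 2
  h = 1
  w = 2
  h = 1
  (p (h) (w) (h)) = p(1, 2, 1) = 1
  (q (h) (w) (p (h) (w) (h))) = q(1, 2, 1) = 0
  w = 2
  w = 2
  h = 1
  h = 1
  (r (w) (h) (h)) = r(2, 1, 1) = 1
  w = 2
  h = 1
  h = 1
  (r (w) (h) (h)) = r(2, 1, 1) = 1
  (r (w) (r (w) (h) (h)) (r (w) (h) (h))) = r(2, 1, 1) = 1
  h = 1
  h = 1
  (g (h)) = g(1,) = 4
  h = 1
  w = 2
  h = 1
  (p (h) (w) (h)) = p(1, 2, 1) = 1
  (p (h) (g (h)) (p (h) (w) (h))) = p(1, 4, 1) = 2
  (r (q (h) (w) (p (h) (w) (h))) (r (w) (r (w) (h) (h)) (r (w) (h) (h))) (p (h) (g (h)) (p (h) (w) (h)))) = r(0, 1, 2) = 0
  (g (r (q (h) (w) (p (h) (w) (h))) (r (w) (r (w) (h) (h)) (r (w) (h) (h))) (p (h) (g (h)) (p (h) (w) (h))))) = g(0,) = 3

value = 3


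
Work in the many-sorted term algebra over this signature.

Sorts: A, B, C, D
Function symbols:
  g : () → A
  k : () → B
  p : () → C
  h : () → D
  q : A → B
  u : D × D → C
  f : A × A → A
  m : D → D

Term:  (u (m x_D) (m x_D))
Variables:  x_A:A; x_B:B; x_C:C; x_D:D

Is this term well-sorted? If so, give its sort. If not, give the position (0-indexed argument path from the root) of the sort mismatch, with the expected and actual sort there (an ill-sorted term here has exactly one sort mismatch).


well-sorted; sort = C

    x_D : D
  (m x_D) : D
    x_D : D
  (m x_D) : D
(u (m x_D) (m x_D)) : C


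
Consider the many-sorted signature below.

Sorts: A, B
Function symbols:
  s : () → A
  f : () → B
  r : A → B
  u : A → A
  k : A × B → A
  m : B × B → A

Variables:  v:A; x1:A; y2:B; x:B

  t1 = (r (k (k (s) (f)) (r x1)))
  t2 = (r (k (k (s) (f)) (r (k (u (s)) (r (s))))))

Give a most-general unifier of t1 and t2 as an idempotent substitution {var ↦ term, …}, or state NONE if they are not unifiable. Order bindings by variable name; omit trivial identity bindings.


{x1 ↦ (k (u (s)) (r (s)))}


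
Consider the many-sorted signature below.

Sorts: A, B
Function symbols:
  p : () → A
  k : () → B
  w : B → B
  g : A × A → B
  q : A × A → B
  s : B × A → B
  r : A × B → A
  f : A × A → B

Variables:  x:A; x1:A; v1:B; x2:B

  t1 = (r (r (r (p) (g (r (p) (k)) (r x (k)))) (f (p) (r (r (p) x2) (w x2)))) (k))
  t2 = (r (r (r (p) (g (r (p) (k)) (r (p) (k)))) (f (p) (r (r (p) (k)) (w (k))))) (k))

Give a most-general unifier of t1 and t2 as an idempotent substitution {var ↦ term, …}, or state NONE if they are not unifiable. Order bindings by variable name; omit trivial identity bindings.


{x ↦ (p), x2 ↦ (k)}


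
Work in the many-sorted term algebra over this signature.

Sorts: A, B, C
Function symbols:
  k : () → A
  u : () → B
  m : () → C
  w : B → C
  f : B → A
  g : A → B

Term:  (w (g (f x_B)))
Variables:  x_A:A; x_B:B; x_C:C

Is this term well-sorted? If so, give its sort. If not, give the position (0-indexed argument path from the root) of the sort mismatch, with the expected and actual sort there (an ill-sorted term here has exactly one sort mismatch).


well-sorted; sort = C

      x_B : B
    (f x_B) : A
  (g (f x_B)) : B
(w (g (f x_B))) : C


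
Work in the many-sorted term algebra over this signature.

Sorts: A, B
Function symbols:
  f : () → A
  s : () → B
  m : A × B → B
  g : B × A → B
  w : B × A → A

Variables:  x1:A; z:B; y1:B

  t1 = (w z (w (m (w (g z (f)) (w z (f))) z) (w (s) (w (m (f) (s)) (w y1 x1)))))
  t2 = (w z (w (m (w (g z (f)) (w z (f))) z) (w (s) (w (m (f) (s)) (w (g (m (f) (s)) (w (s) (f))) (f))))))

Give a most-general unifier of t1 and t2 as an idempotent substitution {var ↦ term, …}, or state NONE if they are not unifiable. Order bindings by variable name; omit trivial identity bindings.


{x1 ↦ (f), y1 ↦ (g (m (f) (s)) (w (s) (f)))}


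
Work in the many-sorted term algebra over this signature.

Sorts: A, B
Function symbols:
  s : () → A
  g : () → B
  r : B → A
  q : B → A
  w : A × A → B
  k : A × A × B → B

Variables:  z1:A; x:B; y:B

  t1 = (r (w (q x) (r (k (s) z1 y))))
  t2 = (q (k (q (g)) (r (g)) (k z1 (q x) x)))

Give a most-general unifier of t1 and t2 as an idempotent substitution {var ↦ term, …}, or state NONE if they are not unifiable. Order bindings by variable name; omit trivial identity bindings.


head clash or occurs-check failure — not unifiable

NONE (not unifiable)


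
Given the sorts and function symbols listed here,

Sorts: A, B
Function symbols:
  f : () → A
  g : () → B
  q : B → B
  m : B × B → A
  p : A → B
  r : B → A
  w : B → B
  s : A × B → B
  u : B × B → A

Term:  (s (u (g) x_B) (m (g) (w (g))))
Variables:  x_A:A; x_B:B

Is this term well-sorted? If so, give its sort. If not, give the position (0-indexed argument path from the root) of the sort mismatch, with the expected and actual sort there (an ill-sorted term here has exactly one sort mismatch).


ill-sorted at position [1]: expected B, got A

    (g) : B
    x_B : B
  (u (g) x_B) : A
    (g) : B
      (g) : B
    (w (g)) : B
  (m (g) (w (g))) : A
(s (u (g) x_B) (m (g) (w (g)))) : ✗ arg 1 at [1] has sort A, expected B


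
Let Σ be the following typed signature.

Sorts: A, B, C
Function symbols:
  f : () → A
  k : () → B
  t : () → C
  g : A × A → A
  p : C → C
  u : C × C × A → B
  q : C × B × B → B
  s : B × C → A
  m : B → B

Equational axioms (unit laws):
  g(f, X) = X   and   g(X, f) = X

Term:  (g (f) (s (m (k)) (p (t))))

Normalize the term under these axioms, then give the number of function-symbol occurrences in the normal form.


1. (g (f) (s (m (k)) (p (t))))  →  (s (m (k)) (p (t)))
normal form: (s (m (k)) (p (t)))

size = 5


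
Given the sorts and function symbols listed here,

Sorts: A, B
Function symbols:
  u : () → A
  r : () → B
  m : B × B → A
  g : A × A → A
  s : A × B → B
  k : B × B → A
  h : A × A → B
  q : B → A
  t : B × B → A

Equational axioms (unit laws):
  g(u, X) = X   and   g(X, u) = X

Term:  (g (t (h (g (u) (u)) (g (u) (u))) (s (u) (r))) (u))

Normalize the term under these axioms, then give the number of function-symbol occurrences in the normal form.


1. (g (t (h (g (u) (u)) (g (u) (u))) (s (u) (r))) (u))  →  (t (h (g (u) (u)) (g (u) (u))) (s (u) (r)))
2. (t (h (g (u) (u)) (g (u) (u))) (s (u) (r)))  →  (t (h (u) (g (u) (u))) (s (u) (r)))
3. (t (h (u) (g (u) (u))) (s (u) (r)))  →  (t (h (u) (u)) (s (u) (r)))
normal form: (t (h (u) (u)) (s (u) (r)))

size = 7


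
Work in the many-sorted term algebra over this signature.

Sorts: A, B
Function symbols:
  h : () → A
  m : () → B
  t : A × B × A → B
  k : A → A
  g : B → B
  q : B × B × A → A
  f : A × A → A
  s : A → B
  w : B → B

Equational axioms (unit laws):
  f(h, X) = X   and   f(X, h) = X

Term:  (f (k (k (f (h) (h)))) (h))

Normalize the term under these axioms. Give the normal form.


normal form = (k (k (h)))

1. (f (k (k (f (h) (h)))) (h))  →  (k (k (f (h) (h))))
2. (k (k (f (h) (h))))  →  (k (k (h)))


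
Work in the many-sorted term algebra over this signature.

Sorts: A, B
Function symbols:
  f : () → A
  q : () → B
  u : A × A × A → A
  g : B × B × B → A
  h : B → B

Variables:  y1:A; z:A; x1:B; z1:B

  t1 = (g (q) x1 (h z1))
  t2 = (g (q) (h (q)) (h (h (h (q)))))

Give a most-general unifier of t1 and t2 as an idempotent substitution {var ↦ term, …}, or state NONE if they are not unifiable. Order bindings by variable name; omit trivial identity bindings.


{x1 ↦ (h (q)), z1 ↦ (h (h (q)))}


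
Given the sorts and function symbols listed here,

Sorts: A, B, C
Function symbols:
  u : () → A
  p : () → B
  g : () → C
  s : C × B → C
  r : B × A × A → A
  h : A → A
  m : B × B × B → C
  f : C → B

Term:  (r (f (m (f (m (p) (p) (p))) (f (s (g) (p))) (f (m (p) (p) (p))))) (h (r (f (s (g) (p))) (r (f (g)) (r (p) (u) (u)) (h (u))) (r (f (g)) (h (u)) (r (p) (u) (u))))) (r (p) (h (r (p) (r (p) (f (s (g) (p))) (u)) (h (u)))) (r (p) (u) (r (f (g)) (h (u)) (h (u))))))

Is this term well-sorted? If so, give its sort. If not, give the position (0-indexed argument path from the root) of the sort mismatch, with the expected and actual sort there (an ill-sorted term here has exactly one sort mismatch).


          (p) : B
          (p) : B
          (p) : B
        (m (p) (p) (p)) : C
      (f (m (p) (p) (p))) : B
          (g) : C
          (p) : B
        (s (g) (p)) : C
      (f (s (g) (p))) : B
          (p) : B
          (p) : B
          (p) : B
        (m (p) (p) (p)) : C
      (f (m (p) (p) (p))) : B
    (m (f (m (p) (p) (p))) (f (s (g) (p))) (f (m (p) (p) (p)))) : C
  (f (m (f (m (p) (p) (p))) (f (s (g) (p))) (f (m (p) (p) (p))))) : B
          (g) : C
          (p) : B
        (s (g) (p)) : C
      (f (s (g) (p))) : B
          (g) : C
        (f (g)) : B
          (p) : B
          (u) : A
          (u) : A
        (r (p) (u) (u)) : A
          (u) : A
        (h (u)) : A
      (r (f (g)) (r (p) (u) (u)) (h (u))) : A
          (g) : C
        (f (g)) : B
          (u) : A
        (h (u)) : A
          (p) : B
          (u) : A
          (u) : A
        (r (p) (u) (u)) : A
      (r (f (g)) (h (u)) (r (p) (u) (u))) : A
    (r (f (s (g) (p))) (r (f (g)) (r (p) (u) (u)) (h (u))) (r (f (g)) (h (u)) (r (p) (u) (u)))) : A
  (h (r (f (s (g) (p))) (r (f (g)) (r (p) (u) (u)) (h (u))) (r (f (g)) (h (u)) (r (p) (u) (u))))) : A
    (p) : B
        (p) : B
          (p) : B
              (g) : C
              (p) : B
            (s (g) (p)) : C
          (f (s (g) (p))) : B
          (u) : A
        (r (p) (f (s (g) (p))) (u)) : ✗ arg 1 at [2, 1, 0, 1, 1] has sort B, expected A
          (u) : A
        (h (u)) : A
      (p) : B
      (u) : A
          (g) : C
        (f (g)) : B
          (u) : A
        (h (u)) : A
          (u) : A
        (h (u)) : A
      (r (f (g)) (h (u)) (h (u))) : A
    (r (p) (u) (r (f (g)) (h (u)) (h (u)))) : A

ill-sorted at position [2, 1, 0, 1, 1]: expected A, got B


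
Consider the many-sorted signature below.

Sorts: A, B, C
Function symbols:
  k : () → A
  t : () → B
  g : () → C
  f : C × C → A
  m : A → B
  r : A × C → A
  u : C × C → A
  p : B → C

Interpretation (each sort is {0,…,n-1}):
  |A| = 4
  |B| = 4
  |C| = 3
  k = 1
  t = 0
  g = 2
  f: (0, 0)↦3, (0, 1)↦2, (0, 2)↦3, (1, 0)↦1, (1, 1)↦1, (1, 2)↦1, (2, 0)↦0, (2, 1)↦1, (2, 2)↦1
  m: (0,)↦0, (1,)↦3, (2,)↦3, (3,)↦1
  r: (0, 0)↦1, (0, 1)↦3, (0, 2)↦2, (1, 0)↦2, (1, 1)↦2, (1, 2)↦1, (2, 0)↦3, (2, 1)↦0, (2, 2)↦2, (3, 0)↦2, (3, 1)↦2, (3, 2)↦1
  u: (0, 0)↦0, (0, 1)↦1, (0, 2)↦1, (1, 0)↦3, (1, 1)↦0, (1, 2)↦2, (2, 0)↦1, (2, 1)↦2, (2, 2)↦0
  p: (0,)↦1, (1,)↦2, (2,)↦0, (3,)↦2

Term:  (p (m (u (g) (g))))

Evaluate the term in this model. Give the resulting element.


value = 1

  g = 2
  g = 2
  (u (g) (g)) = u(2, 2) = 0
  (m (u (g) (g))) = m(0,) = 0
  (p (m (u (g) (g)))) = p(0,) = 1


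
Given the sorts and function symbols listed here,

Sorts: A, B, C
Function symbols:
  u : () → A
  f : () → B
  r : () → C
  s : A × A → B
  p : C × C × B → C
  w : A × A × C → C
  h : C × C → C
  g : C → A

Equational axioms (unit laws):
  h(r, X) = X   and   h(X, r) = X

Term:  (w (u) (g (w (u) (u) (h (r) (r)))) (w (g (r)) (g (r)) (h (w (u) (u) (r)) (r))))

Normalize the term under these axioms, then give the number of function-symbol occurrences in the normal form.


1. (w (u) (g (w (u) (u) (h (r) (r)))) (w (g (r)) (g (r)) (h (w (u) (u) (r)) (r))))  →  (w (u) (g (w (u) (u) (r))) (w (g (r)) (g (r)) (h (w (u) (u) (r)) (r))))
2. (w (u) (g (w (u) (u) (r))) (w (g (r)) (g (r)) (h (w (u) (u) (r)) (r))))  →  (w (u) (g (w (u) (u) (r))) (w (g (r)) (g (r)) (w (u) (u) (r))))
normal form: (w (u) (g (w (u) (u) (r))) (w (g (r)) (g (r)) (w (u) (u) (r))))

size = 16


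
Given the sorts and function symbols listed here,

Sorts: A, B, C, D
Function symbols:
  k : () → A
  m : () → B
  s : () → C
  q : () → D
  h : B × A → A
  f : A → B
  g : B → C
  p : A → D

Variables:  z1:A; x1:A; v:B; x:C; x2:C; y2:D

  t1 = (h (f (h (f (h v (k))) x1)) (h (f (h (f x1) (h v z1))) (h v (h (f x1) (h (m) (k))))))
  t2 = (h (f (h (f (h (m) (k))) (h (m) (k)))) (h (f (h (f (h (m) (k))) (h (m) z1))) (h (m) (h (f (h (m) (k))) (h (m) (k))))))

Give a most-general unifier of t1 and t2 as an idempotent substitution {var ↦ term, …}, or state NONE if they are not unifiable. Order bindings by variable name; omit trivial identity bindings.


{v ↦ (m), x1 ↦ (h (m) (k))}


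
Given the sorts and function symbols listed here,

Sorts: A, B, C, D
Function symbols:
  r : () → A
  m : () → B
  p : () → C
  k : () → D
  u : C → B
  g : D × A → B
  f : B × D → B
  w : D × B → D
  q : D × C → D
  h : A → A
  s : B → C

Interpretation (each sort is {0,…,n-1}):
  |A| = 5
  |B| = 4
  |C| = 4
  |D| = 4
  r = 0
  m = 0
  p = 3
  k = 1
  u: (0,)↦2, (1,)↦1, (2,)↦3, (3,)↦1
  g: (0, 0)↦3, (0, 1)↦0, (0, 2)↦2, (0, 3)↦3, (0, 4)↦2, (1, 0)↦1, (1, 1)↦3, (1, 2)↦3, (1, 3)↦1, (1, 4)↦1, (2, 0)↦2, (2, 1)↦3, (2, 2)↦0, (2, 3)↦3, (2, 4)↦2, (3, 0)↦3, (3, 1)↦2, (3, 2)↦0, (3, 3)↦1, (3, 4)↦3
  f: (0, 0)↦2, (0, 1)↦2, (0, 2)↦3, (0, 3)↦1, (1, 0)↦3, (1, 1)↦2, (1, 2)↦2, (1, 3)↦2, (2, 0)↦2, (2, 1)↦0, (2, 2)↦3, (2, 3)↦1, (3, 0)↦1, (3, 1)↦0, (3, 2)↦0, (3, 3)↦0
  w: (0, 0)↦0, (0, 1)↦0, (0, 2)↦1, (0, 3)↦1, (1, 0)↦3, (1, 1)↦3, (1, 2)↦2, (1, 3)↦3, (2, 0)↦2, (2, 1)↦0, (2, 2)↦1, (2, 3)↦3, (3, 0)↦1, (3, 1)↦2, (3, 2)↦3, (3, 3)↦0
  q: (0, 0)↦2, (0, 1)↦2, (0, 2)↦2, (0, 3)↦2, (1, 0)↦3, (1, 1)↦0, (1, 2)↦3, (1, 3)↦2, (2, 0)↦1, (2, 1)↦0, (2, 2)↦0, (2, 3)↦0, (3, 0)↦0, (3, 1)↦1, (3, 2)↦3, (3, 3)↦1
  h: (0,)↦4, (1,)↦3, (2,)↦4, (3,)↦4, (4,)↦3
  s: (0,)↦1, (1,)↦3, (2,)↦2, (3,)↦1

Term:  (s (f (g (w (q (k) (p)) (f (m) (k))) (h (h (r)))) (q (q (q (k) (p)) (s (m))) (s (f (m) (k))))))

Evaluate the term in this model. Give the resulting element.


  k = 1
  p = 3
  (q (k) (p)) = q(1, 3) = 2
  m = 0
  k = 1
  (f (m) (k)) = f(0, 1) = 2
  (w (q (k) (p)) (f (m) (k))) = w(2, 2) = 1
  r = 0
  (h (r)) = h(0,) = 4
  (h (h (r))) = h(4,) = 3
  (g (w (q (k) (p)) (f (m) (k))) (h (h (r)))) = g(1, 3) = 1
  k = 1
  p = 3
  (q (k) (p)) = q(1, 3) = 2
  m = 0
  (s (m)) = s(0,) = 1
  (q (q (k) (p)) (s (m))) = q(2, 1) = 0
  m = 0
  k = 1
  (f (m) (k)) = f(0, 1) = 2
  (s (f (m) (k))) = s(2,) = 2
  (q (q (q (k) (p)) (s (m))) (s (f (m) (k)))) = q(0, 2) = 2
  (f (g (w (q (k) (p)) (f (m) (k))) (h (h (r)))) (q (q (q (k) (p)) (s (m))) (s (f (m) (k))))) = f(1, 2) = 2
  (s (f (g (w (q (k) (p)) (f (m) (k))) (h (h (r)))) (q (q (q (k) (p)) (s (m))) (s (f (m) (k)))))) = s(2,) = 2

value = 2


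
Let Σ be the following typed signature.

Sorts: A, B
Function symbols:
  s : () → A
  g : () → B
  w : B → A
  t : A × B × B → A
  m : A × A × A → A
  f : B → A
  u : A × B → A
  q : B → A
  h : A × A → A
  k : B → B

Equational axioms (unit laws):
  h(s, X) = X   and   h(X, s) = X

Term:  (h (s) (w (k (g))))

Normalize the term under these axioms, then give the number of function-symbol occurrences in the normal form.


1. (h (s) (w (k (g))))  →  (w (k (g)))
normal form: (w (k (g)))

size = 3


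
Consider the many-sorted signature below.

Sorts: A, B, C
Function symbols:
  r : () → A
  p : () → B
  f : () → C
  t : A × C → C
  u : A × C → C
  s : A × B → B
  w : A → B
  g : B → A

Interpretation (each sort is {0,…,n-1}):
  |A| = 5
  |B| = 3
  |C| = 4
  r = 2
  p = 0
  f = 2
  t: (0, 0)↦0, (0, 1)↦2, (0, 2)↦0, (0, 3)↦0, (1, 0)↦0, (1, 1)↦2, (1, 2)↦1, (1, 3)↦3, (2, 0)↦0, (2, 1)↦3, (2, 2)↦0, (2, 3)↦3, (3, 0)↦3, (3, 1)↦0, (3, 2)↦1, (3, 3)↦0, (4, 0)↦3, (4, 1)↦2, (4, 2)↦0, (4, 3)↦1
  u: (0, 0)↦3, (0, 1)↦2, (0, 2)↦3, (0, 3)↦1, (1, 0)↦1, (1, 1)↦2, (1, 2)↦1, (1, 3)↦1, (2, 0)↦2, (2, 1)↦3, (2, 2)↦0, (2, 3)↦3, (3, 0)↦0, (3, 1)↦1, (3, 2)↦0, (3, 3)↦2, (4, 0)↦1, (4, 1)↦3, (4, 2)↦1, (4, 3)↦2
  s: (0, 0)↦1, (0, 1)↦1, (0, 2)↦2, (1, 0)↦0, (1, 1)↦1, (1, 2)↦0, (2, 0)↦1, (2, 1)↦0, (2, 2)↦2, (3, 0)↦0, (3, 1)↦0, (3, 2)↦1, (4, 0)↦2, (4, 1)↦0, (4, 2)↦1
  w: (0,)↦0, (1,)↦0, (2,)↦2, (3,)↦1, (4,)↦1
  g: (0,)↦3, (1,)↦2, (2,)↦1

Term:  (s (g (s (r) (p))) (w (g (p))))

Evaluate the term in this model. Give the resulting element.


value = 0

  r = 2
  p = 0
  (s (r) (p)) = s(2, 0) = 1
  (g (s (r) (p))) = g(1,) = 2
  p = 0
  (g (p)) = g(0,) = 3
  (w (g (p))) = w(3,) = 1
  (s (g (s (r) (p))) (w (g (p)))) = s(2, 1) = 0


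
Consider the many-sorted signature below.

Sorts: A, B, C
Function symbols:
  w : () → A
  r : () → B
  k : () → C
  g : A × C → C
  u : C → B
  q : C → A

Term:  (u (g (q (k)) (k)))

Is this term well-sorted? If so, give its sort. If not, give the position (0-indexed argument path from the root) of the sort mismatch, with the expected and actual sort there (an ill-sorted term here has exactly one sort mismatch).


well-sorted; sort = B

      (k) : C
    (q (k)) : A
    (k) : C
  (g (q (k)) (k)) : C
(u (g (q (k)) (k))) : B


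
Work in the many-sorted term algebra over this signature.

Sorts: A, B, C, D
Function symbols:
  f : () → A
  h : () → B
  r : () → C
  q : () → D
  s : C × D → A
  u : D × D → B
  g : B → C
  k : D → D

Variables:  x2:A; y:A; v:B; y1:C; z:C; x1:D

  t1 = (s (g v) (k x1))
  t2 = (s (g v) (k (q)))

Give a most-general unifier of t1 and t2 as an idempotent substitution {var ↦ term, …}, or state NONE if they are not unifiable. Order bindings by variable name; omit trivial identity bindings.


{x1 ↦ (q)}


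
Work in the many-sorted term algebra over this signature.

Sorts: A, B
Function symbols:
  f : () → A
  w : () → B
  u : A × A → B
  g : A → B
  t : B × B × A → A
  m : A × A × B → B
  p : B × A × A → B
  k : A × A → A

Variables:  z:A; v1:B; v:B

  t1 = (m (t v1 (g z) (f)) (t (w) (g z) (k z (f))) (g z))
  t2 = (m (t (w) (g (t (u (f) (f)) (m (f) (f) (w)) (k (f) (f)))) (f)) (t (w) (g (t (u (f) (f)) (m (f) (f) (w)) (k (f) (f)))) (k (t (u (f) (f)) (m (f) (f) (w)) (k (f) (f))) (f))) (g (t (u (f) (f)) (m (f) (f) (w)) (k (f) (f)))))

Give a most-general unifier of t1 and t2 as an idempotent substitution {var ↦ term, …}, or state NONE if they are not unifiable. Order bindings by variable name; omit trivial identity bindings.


{v1 ↦ (w), z ↦ (t (u (f) (f)) (m (f) (f) (w)) (k (f) (f)))}


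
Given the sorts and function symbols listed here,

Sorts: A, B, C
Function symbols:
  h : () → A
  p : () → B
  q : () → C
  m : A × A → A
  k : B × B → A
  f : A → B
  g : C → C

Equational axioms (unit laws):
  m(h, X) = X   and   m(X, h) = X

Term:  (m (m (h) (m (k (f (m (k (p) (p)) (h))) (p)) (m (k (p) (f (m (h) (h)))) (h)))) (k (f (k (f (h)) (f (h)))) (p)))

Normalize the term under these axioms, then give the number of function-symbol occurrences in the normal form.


size = 20

1. (m (m (h) (m (k (f (m (k (p) (p)) (h))) (p)) (m (k (p) (f (m (h) (h)))) (h)))) (k (f (k (f (h)) (f (h)))) (p)))  →  (m (m (k (f (m (k (p) (p)) (h))) (p)) (m (k (p) (f (m (h) (h)))) (h))) (k (f (k (f (h)) (f (h)))) (p)))
2. (m (m (k (f (m (k (p) (p)) (h))) (p)) (m (k (p) (f (m (h) (h)))) (h))) (k (f (k (f (h)) (f (h)))) (p)))  →  (m (m (k (f (k (p) (p))) (p)) (m (k (p) (f (m (h) (h)))) (h))) (k (f (k (f (h)) (f (h)))) (p)))
3. (m (m (k (f (k (p) (p))) (p)) (m (k (p) (f (m (h) (h)))) (h))) (k (f (k (f (h)) (f (h)))) (p)))  →  (m (m (k (f (k (p) (p))) (p)) (k (p) (f (m (h) (h))))) (k (f (k (f (h)) (f (h)))) (p)))
4. (m (m (k (f (k (p) (p))) (p)) (k (p) (f (m (h) (h))))) (k (f (k (f (h)) (f (h)))) (p)))  →  (m (m (k (f (k (p) (p))) (p)) (k (p) (f (h)))) (k (f (k (f (h)) (f (h)))) (p)))
normal form: (m (m (k (f (k (p) (p))) (p)) (k (p) (f (h)))) (k (f (k (f (h)) (f (h)))) (p)))


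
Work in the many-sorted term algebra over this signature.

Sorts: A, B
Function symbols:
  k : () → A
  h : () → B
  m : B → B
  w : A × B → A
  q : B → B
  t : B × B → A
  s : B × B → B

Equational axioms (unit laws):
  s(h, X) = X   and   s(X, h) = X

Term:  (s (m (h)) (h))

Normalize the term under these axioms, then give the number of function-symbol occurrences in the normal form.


size = 2

1. (s (m (h)) (h))  →  (m (h))
normal form: (m (h))


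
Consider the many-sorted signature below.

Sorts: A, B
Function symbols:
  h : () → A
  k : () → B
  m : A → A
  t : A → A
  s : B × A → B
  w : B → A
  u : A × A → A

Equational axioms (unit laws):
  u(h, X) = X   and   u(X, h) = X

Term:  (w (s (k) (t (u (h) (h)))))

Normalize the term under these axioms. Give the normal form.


normal form = (w (s (k) (t (h))))

1. (w (s (k) (t (u (h) (h)))))  →  (w (s (k) (t (h))))


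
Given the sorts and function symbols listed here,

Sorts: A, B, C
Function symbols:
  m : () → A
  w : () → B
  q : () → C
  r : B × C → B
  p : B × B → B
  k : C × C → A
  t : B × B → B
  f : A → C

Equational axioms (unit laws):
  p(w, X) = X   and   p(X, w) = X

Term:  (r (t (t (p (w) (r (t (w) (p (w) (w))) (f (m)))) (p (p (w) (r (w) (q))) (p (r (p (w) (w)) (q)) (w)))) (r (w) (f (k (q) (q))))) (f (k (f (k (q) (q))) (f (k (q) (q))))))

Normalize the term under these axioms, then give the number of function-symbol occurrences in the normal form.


size = 32

1. (r (t (t (p (w) (r (t (w) (p (w) (w))) (f (m)))) (p (p (w) (r (w) (q))) (p (r (p (w) (w)) (q)) (w)))) (r (w) (f (k (q) (q))))) (f (k (f (k (q) (q))) (f (k (q) (q))))))  →  (r (t (t (r (t (w) (p (w) (w))) (f (m))) (p (p (w) (r (w) (q))) (p (r (p (w) (w)) (q)) (w)))) (r (w) (f (k (q) (q))))) (f (k (f (k (q) (q))) (f (k (q) (q))))))
2. (r (t (t (r (t (w) (p (w) (w))) (f (m))) (p (p (w) (r (w) (q))) (p (r (p (w) (w)) (q)) (w)))) (r (w) (f (k (q) (q))))) (f (k (f (k (q) (q))) (f (k (q) (q))))))  →  (r (t (t (r (t (w) (w)) (f (m))) (p (p (w) (r (w) (q))) (p (r (p (w) (w)) (q)) (w)))) (r (w) (f (k (q) (q))))) (f (k (f (k (q) (q))) (f (k (q) (q))))))
3. (r (t (t (r (t (w) (w)) (f (m))) (p (p (w) (r (w) (q))) (p (r (p (w) (w)) (q)) (w)))) (r (w) (f (k (q) (q))))) (f (k (f (k (q) (q))) (f (k (q) (q))))))  →  (r (t (t (r (t (w) (w)) (f (m))) (p (r (w) (q)) (p (r (p (w) (w)) (q)) (w)))) (r (w) (f (k (q) (q))))) (f (k (f (k (q) (q))) (f (k (q) (q))))))
4. (r (t (t (r (t (w) (w)) (f (m))) (p (r (w) (q)) (p (r (p (w) (w)) (q)) (w)))) (r (w) (f (k (q) (q))))) (f (k (f (k (q) (q))) (f (k (q) (q))))))  →  (r (t (t (r (t (w) (w)) (f (m))) (p (r (w) (q)) (r (p (w) (w)) (q)))) (r (w) (f (k (q) (q))))) (f (k (f (k (q) (q))) (f (k (q) (q))))))
5. (r (t (t (r (t (w) (w)) (f (m))) (p (r (w) (q)) (r (p (w) (w)) (q)))) (r (w) (f (k (q) (q))))) (f (k (f (k (q) (q))) (f (k (q) (q))))))  →  (r (t (t (r (t (w) (w)) (f (m))) (p (r (w) (q)) (r (w) (q)))) (r (w) (f (k (q) (q))))) (f (k (f (k (q) (q))) (f (k (q) (q))))))
normal form: (r (t (t (r (t (w) (w)) (f (m))) (p (r (w) (q)) (r (w) (q)))) (r (w) (f (k (q) (q))))) (f (k (f (k (q) (q))) (f (k (q) (q))))))


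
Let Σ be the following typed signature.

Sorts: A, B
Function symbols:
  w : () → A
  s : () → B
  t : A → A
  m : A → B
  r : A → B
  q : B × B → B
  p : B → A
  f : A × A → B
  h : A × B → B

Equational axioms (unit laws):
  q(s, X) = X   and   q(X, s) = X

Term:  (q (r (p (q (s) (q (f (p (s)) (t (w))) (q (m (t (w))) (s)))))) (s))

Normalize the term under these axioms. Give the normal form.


1. (q (r (p (q (s) (q (f (p (s)) (t (w))) (q (m (t (w))) (s)))))) (s))  →  (r (p (q (s) (q (f (p (s)) (t (w))) (q (m (t (w))) (s))))))
2. (r (p (q (s) (q (f (p (s)) (t (w))) (q (m (t (w))) (s))))))  →  (r (p (q (f (p (s)) (t (w))) (q (m (t (w))) (s)))))
3. (r (p (q (f (p (s)) (t (w))) (q (m (t (w))) (s)))))  →  (r (p (q (f (p (s)) (t (w))) (m (t (w))))))

normal form = (r (p (q (f (p (s)) (t (w))) (m (t (w))))))


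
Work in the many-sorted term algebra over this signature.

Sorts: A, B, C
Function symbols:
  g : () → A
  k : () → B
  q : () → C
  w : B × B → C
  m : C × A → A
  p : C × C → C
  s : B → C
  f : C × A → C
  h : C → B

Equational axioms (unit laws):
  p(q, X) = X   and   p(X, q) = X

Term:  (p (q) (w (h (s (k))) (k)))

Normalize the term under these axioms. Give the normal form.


normal form = (w (h (s (k))) (k))

1. (p (q) (w (h (s (k))) (k)))  →  (w (h (s (k))) (k))


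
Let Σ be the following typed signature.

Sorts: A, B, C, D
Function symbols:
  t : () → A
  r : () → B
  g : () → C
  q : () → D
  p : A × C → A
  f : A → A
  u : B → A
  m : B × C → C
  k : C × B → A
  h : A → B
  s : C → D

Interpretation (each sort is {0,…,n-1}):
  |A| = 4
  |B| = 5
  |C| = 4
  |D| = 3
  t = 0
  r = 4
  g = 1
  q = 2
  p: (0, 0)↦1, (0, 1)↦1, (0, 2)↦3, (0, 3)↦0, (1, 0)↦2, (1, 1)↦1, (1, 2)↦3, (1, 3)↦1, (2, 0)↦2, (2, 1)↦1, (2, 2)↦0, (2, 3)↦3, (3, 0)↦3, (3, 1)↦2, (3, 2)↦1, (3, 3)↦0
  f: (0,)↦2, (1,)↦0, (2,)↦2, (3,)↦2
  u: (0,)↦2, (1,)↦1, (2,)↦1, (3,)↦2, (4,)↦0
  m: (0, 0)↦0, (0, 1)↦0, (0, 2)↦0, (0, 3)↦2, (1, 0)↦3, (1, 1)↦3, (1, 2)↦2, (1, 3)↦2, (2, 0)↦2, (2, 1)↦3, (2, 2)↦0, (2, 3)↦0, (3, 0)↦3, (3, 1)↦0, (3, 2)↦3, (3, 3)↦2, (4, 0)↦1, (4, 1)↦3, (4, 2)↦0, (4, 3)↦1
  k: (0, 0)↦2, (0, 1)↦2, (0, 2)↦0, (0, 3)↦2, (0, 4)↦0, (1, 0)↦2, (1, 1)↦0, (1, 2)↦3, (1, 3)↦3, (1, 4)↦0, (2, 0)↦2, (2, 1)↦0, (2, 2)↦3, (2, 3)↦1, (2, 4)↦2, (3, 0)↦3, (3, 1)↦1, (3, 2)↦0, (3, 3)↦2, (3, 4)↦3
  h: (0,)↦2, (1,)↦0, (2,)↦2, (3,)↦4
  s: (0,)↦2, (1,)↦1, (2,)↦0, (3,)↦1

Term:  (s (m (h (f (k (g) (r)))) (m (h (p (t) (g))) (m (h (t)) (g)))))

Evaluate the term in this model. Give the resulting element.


value = 2

  g = 1
  r = 4
  (k (g) (r)) = k(1, 4) = 0
  (f (k (g) (r))) = f(0,) = 2
  (h (f (k (g) (r)))) = h(2,) = 2
  t = 0
  g = 1
  (p (t) (g)) = p(0, 1) = 1
  (h (p (t) (g))) = h(1,) = 0
  t = 0
  (h (t)) = h(0,) = 2
  g = 1
  (m (h (t)) (g)) = m(2, 1) = 3
  (m (h (p (t) (g))) (m (h (t)) (g))) = m(0, 3) = 2
  (m (h (f (k (g) (r)))) (m (h (p (t) (g))) (m (h (t)) (g)))) = m(2, 2) = 0
  (s (m (h (f (k (g) (r)))) (m (h (p (t) (g))) (m (h (t)) (g))))) = s(0,) = 2


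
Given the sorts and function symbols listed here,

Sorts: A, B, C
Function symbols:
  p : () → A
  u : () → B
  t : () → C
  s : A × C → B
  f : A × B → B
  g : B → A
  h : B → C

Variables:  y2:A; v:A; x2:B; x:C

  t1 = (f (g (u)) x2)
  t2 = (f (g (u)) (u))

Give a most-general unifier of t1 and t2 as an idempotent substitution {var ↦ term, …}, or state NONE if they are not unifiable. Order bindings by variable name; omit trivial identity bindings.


{x2 ↦ (u)}


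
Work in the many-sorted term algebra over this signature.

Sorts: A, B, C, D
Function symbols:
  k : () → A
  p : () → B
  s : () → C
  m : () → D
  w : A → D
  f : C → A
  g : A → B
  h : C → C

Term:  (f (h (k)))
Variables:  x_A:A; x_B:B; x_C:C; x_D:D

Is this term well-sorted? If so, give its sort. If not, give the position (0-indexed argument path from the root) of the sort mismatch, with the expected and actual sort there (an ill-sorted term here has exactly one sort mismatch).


ill-sorted at position [0, 0]: expected C, got A

    (k) : A
  (h (k)) : ✗ arg 0 at [0, 0] has sort A, expected C


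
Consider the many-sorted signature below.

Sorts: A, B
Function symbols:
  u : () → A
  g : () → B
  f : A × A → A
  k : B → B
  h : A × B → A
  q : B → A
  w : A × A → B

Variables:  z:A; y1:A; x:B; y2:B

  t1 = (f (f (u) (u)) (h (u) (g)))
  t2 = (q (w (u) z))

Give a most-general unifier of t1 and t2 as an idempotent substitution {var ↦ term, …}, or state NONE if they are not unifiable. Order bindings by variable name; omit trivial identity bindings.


head clash or occurs-check failure — not unifiable

NONE (not unifiable)


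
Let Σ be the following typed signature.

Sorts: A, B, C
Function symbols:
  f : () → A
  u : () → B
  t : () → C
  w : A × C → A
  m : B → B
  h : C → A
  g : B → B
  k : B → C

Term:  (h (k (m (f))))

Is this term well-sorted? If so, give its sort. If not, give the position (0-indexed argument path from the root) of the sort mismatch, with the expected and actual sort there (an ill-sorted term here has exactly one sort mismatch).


      (f) : A
    (m (f)) : ✗ arg 0 at [0, 0, 0] has sort A, expected B

ill-sorted at position [0, 0, 0]: expected B, got A


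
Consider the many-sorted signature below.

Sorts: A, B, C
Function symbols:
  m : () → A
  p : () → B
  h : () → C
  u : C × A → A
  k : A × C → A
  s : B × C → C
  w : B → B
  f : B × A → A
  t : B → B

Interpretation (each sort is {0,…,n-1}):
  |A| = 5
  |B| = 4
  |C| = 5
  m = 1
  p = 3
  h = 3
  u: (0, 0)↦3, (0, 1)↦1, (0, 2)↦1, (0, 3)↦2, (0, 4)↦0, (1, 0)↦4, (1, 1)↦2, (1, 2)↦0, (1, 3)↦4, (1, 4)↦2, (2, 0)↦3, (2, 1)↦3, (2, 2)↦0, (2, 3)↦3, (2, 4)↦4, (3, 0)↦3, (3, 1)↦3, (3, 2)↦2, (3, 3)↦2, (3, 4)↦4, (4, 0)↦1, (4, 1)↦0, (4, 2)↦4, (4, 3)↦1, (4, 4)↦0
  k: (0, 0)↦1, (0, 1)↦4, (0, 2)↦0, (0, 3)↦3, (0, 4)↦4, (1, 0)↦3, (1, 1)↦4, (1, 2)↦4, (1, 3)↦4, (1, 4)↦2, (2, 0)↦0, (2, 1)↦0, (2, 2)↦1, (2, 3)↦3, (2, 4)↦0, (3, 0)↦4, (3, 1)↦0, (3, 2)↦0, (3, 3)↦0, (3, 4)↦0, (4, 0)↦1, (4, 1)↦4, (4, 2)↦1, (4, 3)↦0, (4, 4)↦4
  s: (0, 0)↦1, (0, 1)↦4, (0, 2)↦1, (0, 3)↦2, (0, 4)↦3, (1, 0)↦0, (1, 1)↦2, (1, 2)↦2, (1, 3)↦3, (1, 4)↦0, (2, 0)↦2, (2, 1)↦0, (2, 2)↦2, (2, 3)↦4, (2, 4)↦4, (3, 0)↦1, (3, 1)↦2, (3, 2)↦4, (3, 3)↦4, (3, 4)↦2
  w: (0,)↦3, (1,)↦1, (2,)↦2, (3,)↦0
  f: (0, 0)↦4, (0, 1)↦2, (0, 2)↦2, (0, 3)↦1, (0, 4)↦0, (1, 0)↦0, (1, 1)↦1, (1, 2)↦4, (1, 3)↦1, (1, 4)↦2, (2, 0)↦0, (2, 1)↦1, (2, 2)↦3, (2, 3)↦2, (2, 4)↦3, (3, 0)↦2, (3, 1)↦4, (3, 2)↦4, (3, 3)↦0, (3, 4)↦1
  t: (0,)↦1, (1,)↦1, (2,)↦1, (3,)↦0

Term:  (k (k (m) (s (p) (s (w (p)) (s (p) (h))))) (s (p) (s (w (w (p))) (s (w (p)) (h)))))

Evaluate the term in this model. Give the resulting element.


  m = 1
  p = 3
  p = 3
  (w (p)) = w(3,) = 0
  p = 3
  h = 3
  (s (p) (h)) = s(3, 3) = 4
  (s (w (p)) (s (p) (h))) = s(0, 4) = 3
  (s (p) (s (w (p)) (s (p) (h)))) = s(3, 3) = 4
  (k (m) (s (p) (s (w (p)) (s (p) (h))))) = k(1, 4) = 2
  p = 3
  p = 3
  (w (p)) = w(3,) = 0
  (w (w (p))) = w(0,) = 3
  p = 3
  (w (p)) = w(3,) = 0
  h = 3
  (s (w (p)) (h)) = s(0, 3) = 2
  (s (w (w (p))) (s (w (p)) (h))) = s(3, 2) = 4
  (s (p) (s (w (w (p))) (s (w (p)) (h)))) = s(3, 4) = 2
  (k (k (m) (s (p) (s (w (p)) (s (p) (h))))) (s (p) (s (w (w (p))) (s (w (p)) (h))))) = k(2, 2) = 1

value = 1


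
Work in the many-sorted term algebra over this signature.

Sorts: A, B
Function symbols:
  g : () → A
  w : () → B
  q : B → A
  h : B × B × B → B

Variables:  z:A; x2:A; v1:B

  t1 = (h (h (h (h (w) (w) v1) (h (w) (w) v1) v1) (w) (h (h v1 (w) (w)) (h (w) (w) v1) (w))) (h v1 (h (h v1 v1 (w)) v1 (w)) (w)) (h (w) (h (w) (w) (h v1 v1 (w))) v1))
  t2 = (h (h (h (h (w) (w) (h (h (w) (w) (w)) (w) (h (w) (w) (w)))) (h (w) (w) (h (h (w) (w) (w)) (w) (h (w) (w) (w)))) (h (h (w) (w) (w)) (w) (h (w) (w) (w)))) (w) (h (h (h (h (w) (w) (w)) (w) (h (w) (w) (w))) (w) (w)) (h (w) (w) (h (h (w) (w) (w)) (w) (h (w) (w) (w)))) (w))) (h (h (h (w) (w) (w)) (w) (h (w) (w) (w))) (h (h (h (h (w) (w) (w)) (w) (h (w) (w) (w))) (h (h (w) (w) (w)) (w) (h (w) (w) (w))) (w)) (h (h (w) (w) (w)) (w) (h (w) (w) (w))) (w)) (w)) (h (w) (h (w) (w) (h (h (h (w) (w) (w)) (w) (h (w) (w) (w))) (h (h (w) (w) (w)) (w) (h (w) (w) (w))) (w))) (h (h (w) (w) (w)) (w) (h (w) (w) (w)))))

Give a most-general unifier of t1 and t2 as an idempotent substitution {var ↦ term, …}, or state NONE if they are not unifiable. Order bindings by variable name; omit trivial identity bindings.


{v1 ↦ (h (h (w) (w) (w)) (w) (h (w) (w) (w)))}


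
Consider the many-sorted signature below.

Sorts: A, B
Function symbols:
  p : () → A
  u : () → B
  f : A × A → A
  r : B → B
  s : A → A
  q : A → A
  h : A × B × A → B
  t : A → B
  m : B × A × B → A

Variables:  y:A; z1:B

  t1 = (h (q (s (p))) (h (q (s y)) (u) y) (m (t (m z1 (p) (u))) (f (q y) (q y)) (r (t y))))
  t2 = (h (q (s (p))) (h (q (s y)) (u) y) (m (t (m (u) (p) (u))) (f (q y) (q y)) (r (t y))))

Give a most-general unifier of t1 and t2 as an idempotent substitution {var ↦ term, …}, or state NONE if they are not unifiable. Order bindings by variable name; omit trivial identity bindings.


{z1 ↦ (u)}


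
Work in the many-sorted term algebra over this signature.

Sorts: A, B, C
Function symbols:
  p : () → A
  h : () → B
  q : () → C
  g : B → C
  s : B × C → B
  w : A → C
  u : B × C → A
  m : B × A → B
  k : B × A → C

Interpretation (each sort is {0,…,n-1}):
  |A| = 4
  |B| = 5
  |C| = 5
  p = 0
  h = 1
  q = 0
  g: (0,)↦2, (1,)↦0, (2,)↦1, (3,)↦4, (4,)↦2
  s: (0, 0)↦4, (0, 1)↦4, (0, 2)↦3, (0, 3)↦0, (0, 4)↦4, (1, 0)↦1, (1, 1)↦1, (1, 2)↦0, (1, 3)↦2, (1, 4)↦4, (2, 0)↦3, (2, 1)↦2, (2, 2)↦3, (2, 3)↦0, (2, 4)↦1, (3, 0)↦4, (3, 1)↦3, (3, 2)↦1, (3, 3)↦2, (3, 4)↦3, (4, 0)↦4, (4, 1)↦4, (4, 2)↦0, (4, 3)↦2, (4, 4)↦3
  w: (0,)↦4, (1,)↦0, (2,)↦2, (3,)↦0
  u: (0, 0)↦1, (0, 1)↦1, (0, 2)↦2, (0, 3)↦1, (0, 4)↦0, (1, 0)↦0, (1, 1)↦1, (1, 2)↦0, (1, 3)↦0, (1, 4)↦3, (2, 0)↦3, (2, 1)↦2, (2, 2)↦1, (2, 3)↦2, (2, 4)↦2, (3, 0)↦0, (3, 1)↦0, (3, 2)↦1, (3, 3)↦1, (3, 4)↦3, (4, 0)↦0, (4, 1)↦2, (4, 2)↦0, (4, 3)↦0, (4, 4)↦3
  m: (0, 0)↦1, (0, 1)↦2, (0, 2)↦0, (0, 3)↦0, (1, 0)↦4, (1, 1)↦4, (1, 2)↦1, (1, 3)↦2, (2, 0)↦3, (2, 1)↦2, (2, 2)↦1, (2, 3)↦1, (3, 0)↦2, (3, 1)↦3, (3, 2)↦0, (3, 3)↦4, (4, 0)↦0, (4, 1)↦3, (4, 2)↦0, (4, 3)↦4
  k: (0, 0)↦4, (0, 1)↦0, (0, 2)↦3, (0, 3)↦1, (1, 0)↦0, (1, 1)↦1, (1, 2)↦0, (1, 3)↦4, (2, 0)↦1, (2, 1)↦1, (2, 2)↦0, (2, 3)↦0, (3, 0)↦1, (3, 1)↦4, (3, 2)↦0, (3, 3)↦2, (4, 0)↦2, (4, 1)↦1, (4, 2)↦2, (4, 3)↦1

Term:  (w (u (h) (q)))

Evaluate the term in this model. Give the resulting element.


value = 4

  h = 1
  q = 0
  (u (h) (q)) = u(1, 0) = 0
  (w (u (h) (q))) = w(0,) = 4


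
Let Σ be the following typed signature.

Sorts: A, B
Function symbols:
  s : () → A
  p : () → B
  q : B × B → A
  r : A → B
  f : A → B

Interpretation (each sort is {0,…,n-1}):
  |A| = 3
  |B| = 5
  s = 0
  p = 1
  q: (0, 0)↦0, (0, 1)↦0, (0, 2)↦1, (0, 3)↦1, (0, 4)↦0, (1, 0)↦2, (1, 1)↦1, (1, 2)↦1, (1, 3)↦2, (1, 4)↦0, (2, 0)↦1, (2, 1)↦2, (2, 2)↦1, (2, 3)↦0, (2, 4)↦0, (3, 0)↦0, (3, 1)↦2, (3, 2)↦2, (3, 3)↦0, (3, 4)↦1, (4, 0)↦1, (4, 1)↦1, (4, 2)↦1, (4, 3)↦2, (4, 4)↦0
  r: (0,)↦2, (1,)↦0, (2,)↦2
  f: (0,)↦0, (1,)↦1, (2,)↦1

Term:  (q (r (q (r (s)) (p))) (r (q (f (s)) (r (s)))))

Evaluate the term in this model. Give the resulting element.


  s = 0
  (r (s)) = r(0,) = 2
  p = 1
  (q (r (s)) (p)) = q(2, 1) = 2
  (r (q (r (s)) (p))) = r(2,) = 2
  s = 0
  (f (s)) = f(0,) = 0
  s = 0
  (r (s)) = r(0,) = 2
  (q (f (s)) (r (s))) = q(0, 2) = 1
  (r (q (f (s)) (r (s)))) = r(1,) = 0
  (q (r (q (r (s)) (p))) (r (q (f (s)) (r (s))))) = q(2, 0) = 1

value = 1


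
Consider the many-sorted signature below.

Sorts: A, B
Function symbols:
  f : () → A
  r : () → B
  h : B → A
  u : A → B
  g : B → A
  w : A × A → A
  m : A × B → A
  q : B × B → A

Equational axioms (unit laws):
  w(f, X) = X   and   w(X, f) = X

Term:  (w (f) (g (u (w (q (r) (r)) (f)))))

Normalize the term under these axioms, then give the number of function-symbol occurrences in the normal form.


size = 5

1. (w (f) (g (u (w (q (r) (r)) (f)))))  →  (g (u (w (q (r) (r)) (f))))
2. (g (u (w (q (r) (r)) (f))))  →  (g (u (q (r) (r))))
normal form: (g (u (q (r) (r))))


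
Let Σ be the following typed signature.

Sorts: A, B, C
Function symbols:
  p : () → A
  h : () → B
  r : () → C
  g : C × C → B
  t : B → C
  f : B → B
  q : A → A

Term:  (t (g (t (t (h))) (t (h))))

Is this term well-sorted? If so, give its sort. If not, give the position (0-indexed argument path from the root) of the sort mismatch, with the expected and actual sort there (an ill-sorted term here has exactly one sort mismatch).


        (h) : B
      (t (h)) : C
    (t (t (h))) : ✗ arg 0 at [0, 0, 0] has sort C, expected B
      (h) : B
    (t (h)) : C

ill-sorted at position [0, 0, 0]: expected B, got C


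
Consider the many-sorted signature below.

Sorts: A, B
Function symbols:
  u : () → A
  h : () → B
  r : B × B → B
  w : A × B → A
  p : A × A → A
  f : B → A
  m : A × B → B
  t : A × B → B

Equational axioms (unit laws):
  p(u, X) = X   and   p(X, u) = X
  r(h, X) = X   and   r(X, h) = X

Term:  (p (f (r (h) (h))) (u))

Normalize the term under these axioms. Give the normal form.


1. (p (f (r (h) (h))) (u))  →  (f (r (h) (h)))
2. (f (r (h) (h)))  →  (f (h))

normal form = (f (h))


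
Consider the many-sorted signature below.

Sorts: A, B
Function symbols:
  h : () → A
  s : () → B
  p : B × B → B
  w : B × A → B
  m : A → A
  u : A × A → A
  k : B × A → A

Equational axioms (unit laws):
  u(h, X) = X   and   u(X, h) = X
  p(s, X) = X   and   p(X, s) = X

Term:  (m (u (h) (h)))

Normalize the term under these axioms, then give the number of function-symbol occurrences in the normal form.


1. (m (u (h) (h)))  →  (m (h))
normal form: (m (h))

size = 2


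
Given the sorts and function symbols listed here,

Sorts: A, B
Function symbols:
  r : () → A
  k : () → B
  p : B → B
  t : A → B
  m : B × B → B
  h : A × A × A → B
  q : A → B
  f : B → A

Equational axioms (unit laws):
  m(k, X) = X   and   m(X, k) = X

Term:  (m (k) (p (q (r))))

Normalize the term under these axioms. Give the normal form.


1. (m (k) (p (q (r))))  →  (p (q (r)))

normal form = (p (q (r)))
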